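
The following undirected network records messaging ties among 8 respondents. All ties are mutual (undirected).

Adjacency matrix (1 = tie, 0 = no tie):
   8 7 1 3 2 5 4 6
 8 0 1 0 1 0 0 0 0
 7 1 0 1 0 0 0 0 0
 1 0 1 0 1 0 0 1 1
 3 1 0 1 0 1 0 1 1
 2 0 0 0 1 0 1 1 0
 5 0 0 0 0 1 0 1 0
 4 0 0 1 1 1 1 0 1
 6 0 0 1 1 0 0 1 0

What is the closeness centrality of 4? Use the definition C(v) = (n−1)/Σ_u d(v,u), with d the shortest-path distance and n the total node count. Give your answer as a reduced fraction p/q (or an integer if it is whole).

Distances from 4: 1:1, 2:1, 3:1, 5:1, 6:1, 7:2, 8:2. Sum = 9.
n = 8, so closeness = 7/9.

7/9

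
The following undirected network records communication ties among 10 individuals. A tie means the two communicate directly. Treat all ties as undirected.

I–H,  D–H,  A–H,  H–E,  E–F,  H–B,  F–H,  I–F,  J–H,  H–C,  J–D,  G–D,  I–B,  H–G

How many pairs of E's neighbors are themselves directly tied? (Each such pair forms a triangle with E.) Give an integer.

1

E's neighbors: F and H.
Neighbor pairs that are themselves tied: E–F–H. Each forms one triangle with E, for 1 in total.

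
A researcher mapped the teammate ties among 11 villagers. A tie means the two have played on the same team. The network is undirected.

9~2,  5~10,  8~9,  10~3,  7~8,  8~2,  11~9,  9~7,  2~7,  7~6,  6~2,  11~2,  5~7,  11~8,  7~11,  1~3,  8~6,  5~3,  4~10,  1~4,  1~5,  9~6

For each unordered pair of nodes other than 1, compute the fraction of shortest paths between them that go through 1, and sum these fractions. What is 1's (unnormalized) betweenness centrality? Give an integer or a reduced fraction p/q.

Pairs whose geodesics pass through 1 — 6–4: 1/2; 2–4: 1/2; 8–4: 1/2; 9–4: 1/2; 7–4: 1/2; 11–4: 1/2; 4–5: 1/2; 4–3: 1/2.
All other pairs contribute 0.
Summing the contributions gives betweenness(1) = 4.

4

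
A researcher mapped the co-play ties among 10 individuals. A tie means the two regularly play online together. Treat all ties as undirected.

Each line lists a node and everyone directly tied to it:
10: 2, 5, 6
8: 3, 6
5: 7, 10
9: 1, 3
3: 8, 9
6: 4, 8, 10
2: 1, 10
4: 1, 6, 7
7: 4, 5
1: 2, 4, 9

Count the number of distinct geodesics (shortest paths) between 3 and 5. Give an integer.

The shortest distance is 4, and the only length-4 path is 3–8–6–10–5. So there is exactly 1 shortest path.

1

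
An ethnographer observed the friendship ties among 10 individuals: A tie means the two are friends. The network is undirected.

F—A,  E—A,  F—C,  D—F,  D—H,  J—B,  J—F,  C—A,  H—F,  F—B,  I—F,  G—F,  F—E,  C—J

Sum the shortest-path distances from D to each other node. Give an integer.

Distances from D: A:2, B:2, C:2, E:2, F:1, G:2, H:1, I:2, J:2.
Sum = 2 + 2 + 2 + 2 + 1 + 2 + 1 + 2 + 2 = 16.

16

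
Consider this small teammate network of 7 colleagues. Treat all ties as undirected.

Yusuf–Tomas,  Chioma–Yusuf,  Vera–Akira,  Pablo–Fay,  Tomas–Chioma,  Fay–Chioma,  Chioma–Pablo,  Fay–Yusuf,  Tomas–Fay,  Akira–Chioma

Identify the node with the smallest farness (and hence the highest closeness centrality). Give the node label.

Chioma

Farness (sum of distances to all others) for each node — Akira:10, Chioma:7, Fay:9, Pablo:11, Tomas:10, Vera:15, Yusuf:10.
The smallest farness is 7, for Chioma, so Chioma has the highest closeness.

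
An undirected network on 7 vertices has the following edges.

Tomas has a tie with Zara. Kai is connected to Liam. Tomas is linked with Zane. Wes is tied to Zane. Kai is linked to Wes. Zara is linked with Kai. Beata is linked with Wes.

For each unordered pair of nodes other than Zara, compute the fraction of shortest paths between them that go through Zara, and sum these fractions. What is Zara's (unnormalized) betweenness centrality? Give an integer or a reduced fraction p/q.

Pairs whose geodesics pass through Zara — Liam–Tomas: 1; Kai–Tomas: 1.
All other pairs contribute 0.
Summing the contributions gives betweenness(Zara) = 2.

2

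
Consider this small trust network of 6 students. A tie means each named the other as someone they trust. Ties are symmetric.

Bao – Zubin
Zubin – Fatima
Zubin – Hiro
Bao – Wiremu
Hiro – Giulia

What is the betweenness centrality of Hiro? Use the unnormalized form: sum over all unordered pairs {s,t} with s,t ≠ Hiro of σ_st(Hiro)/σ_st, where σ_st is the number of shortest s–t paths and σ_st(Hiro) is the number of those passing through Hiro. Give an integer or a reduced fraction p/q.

4

Pairs whose geodesics pass through Hiro — Bao–Giulia: 1; Wiremu–Giulia: 1; Zubin–Giulia: 1; Giulia–Fatima: 1.
All other pairs contribute 0.
Summing the contributions gives betweenness(Hiro) = 4.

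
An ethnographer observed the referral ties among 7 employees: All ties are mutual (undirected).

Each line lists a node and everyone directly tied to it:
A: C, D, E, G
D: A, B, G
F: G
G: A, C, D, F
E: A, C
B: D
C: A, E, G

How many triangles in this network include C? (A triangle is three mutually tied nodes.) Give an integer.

C's neighbors: A, E, and G.
Neighbor pairs that are themselves tied: C–A–E; C–A–G. Each forms one triangle with C, for 2 in total.

2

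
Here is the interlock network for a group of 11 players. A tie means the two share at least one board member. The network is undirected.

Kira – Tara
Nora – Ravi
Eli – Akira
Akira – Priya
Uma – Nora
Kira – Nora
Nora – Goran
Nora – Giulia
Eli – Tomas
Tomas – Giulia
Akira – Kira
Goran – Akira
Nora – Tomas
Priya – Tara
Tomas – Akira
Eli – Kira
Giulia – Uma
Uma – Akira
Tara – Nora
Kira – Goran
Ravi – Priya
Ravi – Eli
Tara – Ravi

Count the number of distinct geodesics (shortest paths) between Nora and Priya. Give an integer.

2

The shortest distance is 2. The length-2 paths are: Nora–Tara–Priya; Nora–Ravi–Priya.
That gives 2 distinct shortest paths.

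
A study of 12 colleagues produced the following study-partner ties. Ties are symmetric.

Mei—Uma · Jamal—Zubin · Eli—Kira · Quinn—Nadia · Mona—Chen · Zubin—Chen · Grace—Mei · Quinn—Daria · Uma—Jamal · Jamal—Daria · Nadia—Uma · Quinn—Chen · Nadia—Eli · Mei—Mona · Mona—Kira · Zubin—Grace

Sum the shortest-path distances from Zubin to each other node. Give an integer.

23

Distances from Zubin: Chen:1, Daria:2, Eli:4, Grace:1, Jamal:1, Kira:3, Mei:2, Mona:2, Nadia:3, Quinn:2, Uma:2.
Sum = 1 + 2 + 4 + 1 + 1 + 3 + 2 + 2 + 3 + 2 + 2 = 23.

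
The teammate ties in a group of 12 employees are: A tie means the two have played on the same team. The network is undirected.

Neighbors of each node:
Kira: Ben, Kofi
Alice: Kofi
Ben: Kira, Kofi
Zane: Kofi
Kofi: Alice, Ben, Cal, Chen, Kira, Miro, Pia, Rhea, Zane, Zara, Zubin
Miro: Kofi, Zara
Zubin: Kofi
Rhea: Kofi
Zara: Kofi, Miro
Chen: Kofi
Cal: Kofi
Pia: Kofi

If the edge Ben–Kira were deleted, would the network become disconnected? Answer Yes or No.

No

Even without that edge, Ben still reaches Kira via Ben – Kofi – Kira, so the network stays connected. Not a bridge.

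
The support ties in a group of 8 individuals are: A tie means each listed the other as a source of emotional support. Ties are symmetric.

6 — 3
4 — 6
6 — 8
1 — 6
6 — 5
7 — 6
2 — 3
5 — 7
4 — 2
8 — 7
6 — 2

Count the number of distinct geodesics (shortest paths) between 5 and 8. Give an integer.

The shortest distance is 2. The length-2 paths are: 5–6–8; 5–7–8.
That gives 2 distinct shortest paths.

2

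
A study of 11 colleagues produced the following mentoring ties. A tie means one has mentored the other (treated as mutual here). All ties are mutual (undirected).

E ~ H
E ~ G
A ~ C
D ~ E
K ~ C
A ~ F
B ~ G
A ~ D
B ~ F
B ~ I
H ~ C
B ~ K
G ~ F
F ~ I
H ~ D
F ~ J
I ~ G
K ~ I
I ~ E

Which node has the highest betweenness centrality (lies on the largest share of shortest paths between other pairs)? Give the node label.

Unnormalized betweenness of each node: A:77/12, B:7/4, C:4, D:2, E:83/12, F:151/12, G:8/3, H:25/12, I:23/4, J:0, K:17/6.
F has the largest value, 151/12, making it the main broker — the node through which the most shortest paths run.

F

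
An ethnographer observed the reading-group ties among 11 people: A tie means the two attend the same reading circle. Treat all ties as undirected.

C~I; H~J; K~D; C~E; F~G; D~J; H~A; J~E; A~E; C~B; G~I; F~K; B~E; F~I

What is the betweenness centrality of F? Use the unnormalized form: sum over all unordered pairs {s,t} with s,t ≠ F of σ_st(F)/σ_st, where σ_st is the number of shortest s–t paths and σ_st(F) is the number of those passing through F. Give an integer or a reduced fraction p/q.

19/3

Pairs whose geodesics pass through F — I–D: 1; I–K: 1; C–K: 1; B–K: 1/2; H–G: 1/3; J–G: 1/2; D–G: 1; K–G: 1.
All other pairs contribute 0.
Summing the contributions gives betweenness(F) = 19/3.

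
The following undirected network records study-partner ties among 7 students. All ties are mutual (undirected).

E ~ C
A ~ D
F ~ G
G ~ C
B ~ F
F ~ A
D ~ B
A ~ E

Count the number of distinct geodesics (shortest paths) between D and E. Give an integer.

1

The shortest distance is 2, and the only length-2 path is D–A–E. So there is exactly 1 shortest path.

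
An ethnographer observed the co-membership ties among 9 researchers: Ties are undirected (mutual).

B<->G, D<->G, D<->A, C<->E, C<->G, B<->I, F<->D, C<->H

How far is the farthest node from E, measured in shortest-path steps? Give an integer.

4

Distances from E: A:4, B:3, C:1, D:3, F:4, G:2, H:2, I:4.
The largest is 4 (to F, A, and I), so the eccentricity of E is 4.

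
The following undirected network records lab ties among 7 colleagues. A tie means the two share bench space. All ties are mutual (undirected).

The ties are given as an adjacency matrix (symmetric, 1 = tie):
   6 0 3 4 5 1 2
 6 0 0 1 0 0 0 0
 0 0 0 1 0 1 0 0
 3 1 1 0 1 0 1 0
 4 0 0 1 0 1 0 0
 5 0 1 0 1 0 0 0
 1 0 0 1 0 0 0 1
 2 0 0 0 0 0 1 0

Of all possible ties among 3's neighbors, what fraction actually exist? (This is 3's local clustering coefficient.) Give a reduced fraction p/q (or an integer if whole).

0

3's neighbors: 0, 1, 4, and 6 (k = 4).
Possible neighbor pairs: C(4,2) = 6. Edges among them: none → e = 0.
Clustering(3) = 0/6 = 0.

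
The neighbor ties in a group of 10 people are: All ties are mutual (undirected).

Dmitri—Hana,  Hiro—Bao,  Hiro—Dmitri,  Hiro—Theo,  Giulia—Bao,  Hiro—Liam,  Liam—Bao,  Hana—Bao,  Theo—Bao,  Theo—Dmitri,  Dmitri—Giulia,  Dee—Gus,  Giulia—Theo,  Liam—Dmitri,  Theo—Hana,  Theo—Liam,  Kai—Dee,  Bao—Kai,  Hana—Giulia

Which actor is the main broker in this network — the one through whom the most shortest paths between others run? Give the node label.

Unnormalized betweenness of each node: Bao:58/3, Dee:8, Dmitri:4/3, Giulia:4/5, Gus:0, Hana:4/5, Hiro:4/5, Kai:14, Liam:4/5, Theo:32/15.
Bao has the largest value, 58/3, making it the main broker — the node through which the most shortest paths run.

Bao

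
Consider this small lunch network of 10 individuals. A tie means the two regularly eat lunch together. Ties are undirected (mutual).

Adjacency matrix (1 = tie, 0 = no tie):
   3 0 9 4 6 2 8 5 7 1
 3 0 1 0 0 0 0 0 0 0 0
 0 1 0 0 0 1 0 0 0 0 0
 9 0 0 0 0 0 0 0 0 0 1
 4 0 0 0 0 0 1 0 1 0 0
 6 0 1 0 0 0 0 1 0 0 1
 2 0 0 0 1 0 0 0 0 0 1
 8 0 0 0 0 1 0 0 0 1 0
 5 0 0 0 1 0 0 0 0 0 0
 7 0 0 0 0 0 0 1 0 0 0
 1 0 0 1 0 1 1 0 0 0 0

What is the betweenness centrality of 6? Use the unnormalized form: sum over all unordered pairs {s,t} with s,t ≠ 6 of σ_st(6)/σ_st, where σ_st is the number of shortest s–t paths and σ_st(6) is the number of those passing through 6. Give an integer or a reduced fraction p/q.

Pairs whose geodesics pass through 6 — 3–9: 1; 3–4: 1; 3–2: 1; 3–8: 1; 3–5: 1; 3–7: 1; 3–1: 1; 0–9: 1; 0–4: 1; 0–2: 1; 0–8: 1; 0–5: 1; 0–7: 1; 0–1: 1 … (+10 more pairs).
All other pairs contribute 0.
Summing the contributions gives betweenness(6) = 24.

24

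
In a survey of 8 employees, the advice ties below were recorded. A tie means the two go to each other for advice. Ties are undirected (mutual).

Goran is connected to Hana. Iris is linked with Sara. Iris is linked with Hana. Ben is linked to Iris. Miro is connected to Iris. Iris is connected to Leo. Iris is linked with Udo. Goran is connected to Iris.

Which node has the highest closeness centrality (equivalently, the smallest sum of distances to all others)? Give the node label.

Farness (sum of distances to all others) for each node — Ben:13, Goran:12, Hana:12, Iris:7, Leo:13, Miro:13, Sara:13, Udo:13.
The smallest farness is 7, for Iris, so Iris has the highest closeness.

Iris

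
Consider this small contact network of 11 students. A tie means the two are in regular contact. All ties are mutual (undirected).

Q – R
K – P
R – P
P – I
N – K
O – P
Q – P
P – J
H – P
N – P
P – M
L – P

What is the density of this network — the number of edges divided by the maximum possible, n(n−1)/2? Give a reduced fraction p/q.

12/55

There are 12 edges and 11 nodes, so the maximum possible is C(11,2) = 55.
Density = 12/55.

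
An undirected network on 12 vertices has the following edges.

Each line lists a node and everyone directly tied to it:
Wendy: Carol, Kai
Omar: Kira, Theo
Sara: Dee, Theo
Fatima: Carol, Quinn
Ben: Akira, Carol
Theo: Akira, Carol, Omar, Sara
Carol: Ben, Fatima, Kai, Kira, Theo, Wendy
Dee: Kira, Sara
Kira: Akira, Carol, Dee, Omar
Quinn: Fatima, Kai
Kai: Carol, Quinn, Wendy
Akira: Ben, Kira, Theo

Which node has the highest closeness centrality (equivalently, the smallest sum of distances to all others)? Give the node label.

Farness (sum of distances to all others) for each node — Akira:24, Ben:24, Carol:16, Dee:26, Fatima:24, Kai:23, Kira:19, Omar:26, Quinn:31, Sara:26, Theo:19, Wendy:24.
The smallest farness is 16, for Carol, so Carol has the highest closeness.

Carol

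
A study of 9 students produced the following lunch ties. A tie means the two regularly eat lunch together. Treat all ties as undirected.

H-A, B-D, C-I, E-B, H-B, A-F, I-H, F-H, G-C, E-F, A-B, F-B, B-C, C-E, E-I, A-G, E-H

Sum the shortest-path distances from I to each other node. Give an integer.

Distances from I: A:2, B:2, C:1, D:3, E:1, F:2, G:2, H:1.
Sum = 2 + 2 + 1 + 3 + 1 + 2 + 2 + 1 = 14.

14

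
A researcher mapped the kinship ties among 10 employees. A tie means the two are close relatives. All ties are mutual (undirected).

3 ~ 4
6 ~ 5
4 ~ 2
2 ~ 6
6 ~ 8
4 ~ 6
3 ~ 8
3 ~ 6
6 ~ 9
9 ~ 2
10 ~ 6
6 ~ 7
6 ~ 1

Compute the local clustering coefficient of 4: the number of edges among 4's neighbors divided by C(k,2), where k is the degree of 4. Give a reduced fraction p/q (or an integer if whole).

4's neighbors: 2, 3, and 6 (k = 3).
Possible neighbor pairs: C(3,2) = 3. Edges among them: 2–6, 3–6 → e = 2.
Clustering(4) = 2/3.

2/3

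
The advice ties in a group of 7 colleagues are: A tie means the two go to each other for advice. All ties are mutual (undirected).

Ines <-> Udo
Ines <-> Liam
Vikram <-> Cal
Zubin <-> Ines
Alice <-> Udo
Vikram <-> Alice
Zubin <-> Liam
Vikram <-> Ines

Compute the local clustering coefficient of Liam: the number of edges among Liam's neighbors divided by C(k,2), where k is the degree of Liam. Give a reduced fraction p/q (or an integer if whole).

1

Liam's neighbors: Ines and Zubin (k = 2).
Possible neighbor pairs: C(2,2) = 1. Edges among them: Ines–Zubin → e = 1.
Clustering(Liam) = 1/1.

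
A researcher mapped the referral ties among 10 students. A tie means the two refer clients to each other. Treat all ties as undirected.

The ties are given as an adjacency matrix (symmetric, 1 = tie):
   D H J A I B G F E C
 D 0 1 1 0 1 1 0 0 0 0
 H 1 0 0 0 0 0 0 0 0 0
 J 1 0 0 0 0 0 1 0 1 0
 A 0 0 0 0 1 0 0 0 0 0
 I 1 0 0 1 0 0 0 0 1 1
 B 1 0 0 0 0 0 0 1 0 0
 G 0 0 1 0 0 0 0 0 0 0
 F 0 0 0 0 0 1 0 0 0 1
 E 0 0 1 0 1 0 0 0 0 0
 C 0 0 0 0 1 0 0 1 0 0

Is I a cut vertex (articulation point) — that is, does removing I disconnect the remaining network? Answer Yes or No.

Yes

Removing I leaves {B, C, D, E, F, G, H, and J} with no path to {A}, so the network splits into 2 components. I is a cut vertex.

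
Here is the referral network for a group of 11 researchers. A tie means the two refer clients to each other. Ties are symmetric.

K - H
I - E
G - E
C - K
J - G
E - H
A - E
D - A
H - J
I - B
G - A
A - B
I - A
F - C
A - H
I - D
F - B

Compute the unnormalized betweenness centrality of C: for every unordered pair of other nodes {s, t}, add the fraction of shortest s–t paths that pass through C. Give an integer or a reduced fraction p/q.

7/3

Pairs whose geodesics pass through C — K–B: 1/2; K–F: 1; F–H: 1/2; F–J: 1/3.
All other pairs contribute 0.
Summing the contributions gives betweenness(C) = 7/3.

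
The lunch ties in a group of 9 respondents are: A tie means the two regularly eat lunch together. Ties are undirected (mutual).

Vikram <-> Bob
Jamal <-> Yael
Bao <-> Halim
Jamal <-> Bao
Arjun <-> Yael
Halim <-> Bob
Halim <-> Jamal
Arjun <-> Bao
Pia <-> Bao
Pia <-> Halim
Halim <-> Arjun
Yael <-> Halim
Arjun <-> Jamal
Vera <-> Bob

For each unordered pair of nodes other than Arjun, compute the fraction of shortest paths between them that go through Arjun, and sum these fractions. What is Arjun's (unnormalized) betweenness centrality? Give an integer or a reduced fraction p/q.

1/3

Pairs whose geodesics pass through Arjun — Bao–Yael: 1/3.
All other pairs contribute 0.
Summing the contributions gives betweenness(Arjun) = 1/3.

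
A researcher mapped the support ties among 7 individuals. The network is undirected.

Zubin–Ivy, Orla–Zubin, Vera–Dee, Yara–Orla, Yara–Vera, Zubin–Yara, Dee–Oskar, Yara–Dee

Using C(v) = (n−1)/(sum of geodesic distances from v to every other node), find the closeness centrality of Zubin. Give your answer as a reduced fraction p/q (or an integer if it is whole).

Distances from Zubin: Dee:2, Ivy:1, Orla:1, Oskar:3, Vera:2, Yara:1. Sum = 10.
n = 7, so closeness = 6/10 = 3/5.

3/5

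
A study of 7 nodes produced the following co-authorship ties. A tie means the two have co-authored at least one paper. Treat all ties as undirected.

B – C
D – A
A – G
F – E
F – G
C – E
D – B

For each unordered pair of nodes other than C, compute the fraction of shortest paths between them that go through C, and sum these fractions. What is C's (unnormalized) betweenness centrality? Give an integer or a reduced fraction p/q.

Pairs whose geodesics pass through C — D–E: 1; B–E: 1; B–F: 1.
All other pairs contribute 0.
Summing the contributions gives betweenness(C) = 3.

3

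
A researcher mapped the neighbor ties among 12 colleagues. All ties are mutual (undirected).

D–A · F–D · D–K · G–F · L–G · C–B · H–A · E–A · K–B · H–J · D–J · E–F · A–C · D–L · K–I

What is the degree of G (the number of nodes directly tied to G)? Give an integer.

2

G is directly tied to F and L. That is 2 neighbors, so the degree of G is 2.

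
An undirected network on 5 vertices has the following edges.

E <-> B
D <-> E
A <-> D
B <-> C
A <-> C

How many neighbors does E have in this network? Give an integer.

E is directly tied to B and D. That is 2 neighbors, so the degree of E is 2.

2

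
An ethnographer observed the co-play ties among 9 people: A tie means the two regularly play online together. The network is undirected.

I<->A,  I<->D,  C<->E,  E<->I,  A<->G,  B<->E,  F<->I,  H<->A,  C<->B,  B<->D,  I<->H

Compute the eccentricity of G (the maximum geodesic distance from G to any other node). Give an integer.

Distances from G: A:1, B:4, C:4, D:3, E:3, F:3, H:2, I:2.
The largest is 4 (to C and B), so the eccentricity of G is 4.

4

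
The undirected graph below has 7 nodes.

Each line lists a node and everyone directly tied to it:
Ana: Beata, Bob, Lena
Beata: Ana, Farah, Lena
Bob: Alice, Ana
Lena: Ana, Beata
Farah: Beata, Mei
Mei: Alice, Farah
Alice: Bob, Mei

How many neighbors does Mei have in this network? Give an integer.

2

Mei is directly tied to Alice and Farah. That is 2 neighbors, so the degree of Mei is 2.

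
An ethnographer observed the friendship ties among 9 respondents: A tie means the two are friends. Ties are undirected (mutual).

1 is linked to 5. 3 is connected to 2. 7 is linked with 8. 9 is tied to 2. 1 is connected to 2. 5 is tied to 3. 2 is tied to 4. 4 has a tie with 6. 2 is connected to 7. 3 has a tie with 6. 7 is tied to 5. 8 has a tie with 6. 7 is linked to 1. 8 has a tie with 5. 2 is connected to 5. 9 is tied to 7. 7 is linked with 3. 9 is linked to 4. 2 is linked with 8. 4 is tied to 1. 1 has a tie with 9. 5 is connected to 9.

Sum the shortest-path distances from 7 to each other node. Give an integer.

Distances from 7: 1:1, 2:1, 3:1, 4:2, 5:1, 6:2, 8:1, 9:1.
Sum = 1 + 1 + 1 + 2 + 1 + 2 + 1 + 1 = 10.

10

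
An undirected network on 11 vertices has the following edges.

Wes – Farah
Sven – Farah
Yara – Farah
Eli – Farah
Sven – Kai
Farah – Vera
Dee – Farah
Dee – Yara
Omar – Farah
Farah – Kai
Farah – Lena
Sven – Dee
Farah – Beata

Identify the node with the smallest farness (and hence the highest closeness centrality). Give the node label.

Farness (sum of distances to all others) for each node — Beata:19, Dee:17, Eli:19, Farah:10, Kai:18, Lena:19, Omar:19, Sven:17, Vera:19, Wes:19, Yara:18.
The smallest farness is 10, for Farah, so Farah has the highest closeness.

Farah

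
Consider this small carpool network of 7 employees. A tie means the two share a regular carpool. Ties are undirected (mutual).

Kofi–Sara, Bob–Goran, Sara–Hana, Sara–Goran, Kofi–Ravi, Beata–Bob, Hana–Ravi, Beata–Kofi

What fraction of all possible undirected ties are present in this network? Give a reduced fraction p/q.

There are 8 edges and 7 nodes, so the maximum possible is C(7,2) = 21.
Density = 8/21.

8/21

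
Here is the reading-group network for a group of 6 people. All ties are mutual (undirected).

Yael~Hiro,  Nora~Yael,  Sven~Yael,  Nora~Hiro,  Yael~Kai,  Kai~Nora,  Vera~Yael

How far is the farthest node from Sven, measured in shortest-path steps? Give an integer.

2

Distances from Sven: Hiro:2, Kai:2, Nora:2, Vera:2, Yael:1.
The largest is 2 (to Vera, Hiro, Nora, and Kai), so the eccentricity of Sven is 2.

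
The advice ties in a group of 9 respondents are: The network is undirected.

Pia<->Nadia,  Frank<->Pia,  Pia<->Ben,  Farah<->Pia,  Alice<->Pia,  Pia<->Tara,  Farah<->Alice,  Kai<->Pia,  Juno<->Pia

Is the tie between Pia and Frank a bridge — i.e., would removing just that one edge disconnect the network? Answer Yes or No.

Without the Pia–Frank edge there is no alternate route between Pia and Frank, so the network disconnects. It is a bridge.

Yes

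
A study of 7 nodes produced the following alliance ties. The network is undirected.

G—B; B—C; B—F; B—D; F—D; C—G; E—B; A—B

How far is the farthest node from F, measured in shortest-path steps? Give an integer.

2

Distances from F: A:2, B:1, C:2, D:1, E:2, G:2.
The largest is 2 (to E, A, C, and G), so the eccentricity of F is 2.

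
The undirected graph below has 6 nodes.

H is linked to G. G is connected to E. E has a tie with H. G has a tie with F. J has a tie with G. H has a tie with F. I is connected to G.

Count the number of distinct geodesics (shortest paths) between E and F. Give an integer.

The shortest distance is 2. The length-2 paths are: E–G–F; E–H–F.
That gives 2 distinct shortest paths.

2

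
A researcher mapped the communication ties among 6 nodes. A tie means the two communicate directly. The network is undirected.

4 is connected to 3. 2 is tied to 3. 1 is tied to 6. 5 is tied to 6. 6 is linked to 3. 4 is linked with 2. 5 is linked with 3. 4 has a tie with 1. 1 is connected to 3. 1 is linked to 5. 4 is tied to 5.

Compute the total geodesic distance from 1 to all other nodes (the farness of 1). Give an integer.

Distances from 1: 2:2, 3:1, 4:1, 5:1, 6:1.
Sum = 2 + 1 + 1 + 1 + 1 = 6.

6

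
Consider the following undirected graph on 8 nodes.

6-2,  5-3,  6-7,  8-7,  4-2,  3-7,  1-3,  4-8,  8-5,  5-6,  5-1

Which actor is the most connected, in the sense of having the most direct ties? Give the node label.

5

Degrees — 1:2, 2:2, 3:3, 4:2, 5:4, 6:3, 7:3, 8:3.
The maximum is 4, attained only by 5.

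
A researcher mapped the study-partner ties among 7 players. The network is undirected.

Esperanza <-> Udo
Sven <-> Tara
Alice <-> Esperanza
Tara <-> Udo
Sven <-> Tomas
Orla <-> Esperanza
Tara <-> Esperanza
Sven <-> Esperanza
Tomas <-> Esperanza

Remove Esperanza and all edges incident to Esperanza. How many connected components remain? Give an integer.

3

Without Esperanza, the remaining ties split the others into: {Orla}; {Sven, Tara, Tomas, Udo}; {Alice}.
That's 3 separate components.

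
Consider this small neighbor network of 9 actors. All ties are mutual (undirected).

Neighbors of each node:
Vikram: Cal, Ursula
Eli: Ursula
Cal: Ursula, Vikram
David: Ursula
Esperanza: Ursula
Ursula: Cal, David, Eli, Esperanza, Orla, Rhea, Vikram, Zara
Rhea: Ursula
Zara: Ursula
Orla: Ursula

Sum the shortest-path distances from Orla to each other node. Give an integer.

Distances from Orla: Cal:2, David:2, Eli:2, Esperanza:2, Rhea:2, Ursula:1, Vikram:2, Zara:2.
Sum = 2 + 2 + 2 + 2 + 2 + 1 + 2 + 2 = 15.

15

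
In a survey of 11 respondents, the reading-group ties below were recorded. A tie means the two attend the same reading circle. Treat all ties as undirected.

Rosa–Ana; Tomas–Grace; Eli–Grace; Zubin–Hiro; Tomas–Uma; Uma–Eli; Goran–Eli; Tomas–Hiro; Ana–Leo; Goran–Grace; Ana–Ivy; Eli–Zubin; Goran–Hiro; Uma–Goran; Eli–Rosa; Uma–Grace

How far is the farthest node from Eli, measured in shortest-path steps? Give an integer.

3

Distances from Eli: Ana:2, Goran:1, Grace:1, Hiro:2, Ivy:3, Leo:3, Rosa:1, Tomas:2, Uma:1, Zubin:1.
The largest is 3 (to Leo and Ivy), so the eccentricity of Eli is 3.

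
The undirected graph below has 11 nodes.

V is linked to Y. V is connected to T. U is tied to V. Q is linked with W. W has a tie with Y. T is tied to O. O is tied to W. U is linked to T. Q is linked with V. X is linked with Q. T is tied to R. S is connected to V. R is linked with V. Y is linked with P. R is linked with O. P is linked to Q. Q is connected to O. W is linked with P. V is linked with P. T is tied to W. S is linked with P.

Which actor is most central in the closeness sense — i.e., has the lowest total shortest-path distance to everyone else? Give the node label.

V

Farness (sum of distances to all others) for each node — O:17, P:15, Q:15, R:18, S:20, T:16, U:19, V:13, W:15, X:24, Y:18.
The smallest farness is 13, for V, so V has the highest closeness.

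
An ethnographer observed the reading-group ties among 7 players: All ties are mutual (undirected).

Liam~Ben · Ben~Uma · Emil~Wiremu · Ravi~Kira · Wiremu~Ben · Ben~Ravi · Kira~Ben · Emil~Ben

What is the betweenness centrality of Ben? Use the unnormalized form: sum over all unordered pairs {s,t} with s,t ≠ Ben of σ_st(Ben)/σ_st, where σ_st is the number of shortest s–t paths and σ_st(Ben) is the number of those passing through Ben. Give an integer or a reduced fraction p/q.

13

Pairs whose geodesics pass through Ben — Emil–Kira: 1; Emil–Ravi: 1; Emil–Liam: 1; Emil–Uma: 1; Kira–Liam: 1; Kira–Wiremu: 1; Kira–Uma: 1; Ravi–Liam: 1; Ravi–Wiremu: 1; Ravi–Uma: 1; Liam–Wiremu: 1; Liam–Uma: 1; Wiremu–Uma: 1.
All other pairs contribute 0.
Summing the contributions gives betweenness(Ben) = 13.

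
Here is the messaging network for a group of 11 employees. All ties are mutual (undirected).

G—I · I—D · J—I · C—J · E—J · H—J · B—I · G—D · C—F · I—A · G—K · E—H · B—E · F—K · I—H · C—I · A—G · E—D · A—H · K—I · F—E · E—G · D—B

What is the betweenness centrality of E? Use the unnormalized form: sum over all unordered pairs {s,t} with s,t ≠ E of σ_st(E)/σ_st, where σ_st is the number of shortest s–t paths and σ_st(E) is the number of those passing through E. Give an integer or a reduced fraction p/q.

227/30

Pairs whose geodesics pass through E — F–J: 1/2; F–A: 2/5; F–G: 1/2; F–H: 1; F–D: 1; F–B: 1; J–G: 1/2; J–D: 1/2; J–B: 1/2; G–H: 1/3; G–B: 1/3; H–D: 1/2; H–B: 1/2.
All other pairs contribute 0.
Summing the contributions gives betweenness(E) = 227/30.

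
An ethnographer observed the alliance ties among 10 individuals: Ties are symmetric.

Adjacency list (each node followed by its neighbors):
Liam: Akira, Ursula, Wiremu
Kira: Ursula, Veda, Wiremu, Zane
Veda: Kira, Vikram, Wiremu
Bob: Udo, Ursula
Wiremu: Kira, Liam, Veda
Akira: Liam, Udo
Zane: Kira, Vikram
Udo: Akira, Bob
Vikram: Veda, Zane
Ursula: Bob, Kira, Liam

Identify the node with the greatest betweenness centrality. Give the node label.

Kira

Unnormalized betweenness of each node: Akira:17/6, Bob:25/6, Kira:38/3, Liam:53/6, Udo:1, Ursula:67/6, Veda:31/6, Vikram:1/2, Wiremu:41/6, Zane:11/6.
Kira has the largest value, 38/3, making it the main broker — the node through which the most shortest paths run.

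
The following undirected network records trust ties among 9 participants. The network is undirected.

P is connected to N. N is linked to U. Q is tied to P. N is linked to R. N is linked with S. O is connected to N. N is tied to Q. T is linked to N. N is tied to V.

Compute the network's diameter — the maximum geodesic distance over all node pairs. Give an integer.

2

Eccentricity of each node (its greatest distance to any other): N:1, O:2, P:2, Q:2, R:2, S:2, T:2, U:2, V:2.
The maximum eccentricity is 2, realized for instance by the pair S–P via S – N – P. So the diameter is 2.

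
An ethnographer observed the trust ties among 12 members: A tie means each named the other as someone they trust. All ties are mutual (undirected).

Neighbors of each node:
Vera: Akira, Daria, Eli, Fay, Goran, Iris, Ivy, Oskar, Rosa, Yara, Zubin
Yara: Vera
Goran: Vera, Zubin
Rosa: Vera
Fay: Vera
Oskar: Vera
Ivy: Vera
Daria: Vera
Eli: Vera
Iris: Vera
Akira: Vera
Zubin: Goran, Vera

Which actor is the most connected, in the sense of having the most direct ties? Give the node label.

Degrees — Akira:1, Daria:1, Eli:1, Fay:1, Goran:2, Iris:1, Ivy:1, Oskar:1, Rosa:1, Vera:11, Yara:1, Zubin:2.
The maximum is 11, attained only by Vera.

Vera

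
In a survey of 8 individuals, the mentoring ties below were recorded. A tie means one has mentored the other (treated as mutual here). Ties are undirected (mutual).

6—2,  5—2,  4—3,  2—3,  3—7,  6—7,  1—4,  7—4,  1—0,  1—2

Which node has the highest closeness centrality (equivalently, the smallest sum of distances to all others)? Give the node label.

2

Farness (sum of distances to all others) for each node — 0:17, 1:11, 2:10, 3:12, 4:12, 5:16, 6:13, 7:13.
The smallest farness is 10, for 2, so 2 has the highest closeness.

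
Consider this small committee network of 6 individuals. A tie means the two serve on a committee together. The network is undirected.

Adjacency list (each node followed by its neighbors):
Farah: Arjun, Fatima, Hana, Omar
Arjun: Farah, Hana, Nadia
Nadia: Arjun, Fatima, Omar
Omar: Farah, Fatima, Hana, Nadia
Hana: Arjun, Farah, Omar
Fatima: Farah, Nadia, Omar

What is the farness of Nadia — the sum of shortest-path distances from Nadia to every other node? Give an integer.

Distances from Nadia: Arjun:1, Farah:2, Fatima:1, Hana:2, Omar:1.
Sum = 1 + 2 + 1 + 2 + 1 = 7.

7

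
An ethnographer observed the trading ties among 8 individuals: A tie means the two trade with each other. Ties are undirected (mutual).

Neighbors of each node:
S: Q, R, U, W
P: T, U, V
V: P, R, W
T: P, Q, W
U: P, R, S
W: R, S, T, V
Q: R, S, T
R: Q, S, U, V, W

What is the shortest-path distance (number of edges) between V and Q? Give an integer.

2

One shortest route is V – R – Q, which uses 2 edges, and V and Q are not directly tied, so nothing shorter exists. So d(V,Q) = 2.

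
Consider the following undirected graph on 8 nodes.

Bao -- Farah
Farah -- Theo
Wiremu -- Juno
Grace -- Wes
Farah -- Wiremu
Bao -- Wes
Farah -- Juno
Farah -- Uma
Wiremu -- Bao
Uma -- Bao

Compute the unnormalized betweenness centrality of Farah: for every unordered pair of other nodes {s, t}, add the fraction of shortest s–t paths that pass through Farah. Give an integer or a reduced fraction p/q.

Pairs whose geodesics pass through Farah — Uma–Theo: 1; Uma–Juno: 1; Uma–Wiremu: 1/2; Grace–Theo: 1; Grace–Juno: 1/2; Bao–Theo: 1; Bao–Juno: 1/2; Theo–Juno: 1; Theo–Wiremu: 1; Theo–Wes: 1; Juno–Wes: 1/2.
All other pairs contribute 0.
Summing the contributions gives betweenness(Farah) = 9.

9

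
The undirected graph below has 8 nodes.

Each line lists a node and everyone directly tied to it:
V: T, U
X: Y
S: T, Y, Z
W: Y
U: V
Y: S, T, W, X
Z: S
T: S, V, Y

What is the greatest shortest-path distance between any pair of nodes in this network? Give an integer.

Eccentricity of each node (its greatest distance to any other): S:3, T:2, U:4, V:3, W:4, X:4, Y:3, Z:4.
The maximum eccentricity is 4, realized for instance by the pair W–U via W – Y – T – V – U. So the diameter is 4.

4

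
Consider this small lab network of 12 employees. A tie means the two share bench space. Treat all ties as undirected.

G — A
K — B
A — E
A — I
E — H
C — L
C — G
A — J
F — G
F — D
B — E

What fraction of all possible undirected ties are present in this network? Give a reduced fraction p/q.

1/6

There are 11 edges and 12 nodes, so the maximum possible is C(12,2) = 66.
Density = 11/66 = 1/6.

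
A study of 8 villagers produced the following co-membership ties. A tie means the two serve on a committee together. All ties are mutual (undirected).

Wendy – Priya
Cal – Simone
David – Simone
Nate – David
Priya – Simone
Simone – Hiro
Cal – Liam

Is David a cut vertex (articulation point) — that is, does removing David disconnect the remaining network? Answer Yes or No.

Removing David leaves {Cal, Hiro, Liam, Priya, Simone, and Wendy} with no path to {Nate}, so the network splits into 2 components. David is a cut vertex.

Yes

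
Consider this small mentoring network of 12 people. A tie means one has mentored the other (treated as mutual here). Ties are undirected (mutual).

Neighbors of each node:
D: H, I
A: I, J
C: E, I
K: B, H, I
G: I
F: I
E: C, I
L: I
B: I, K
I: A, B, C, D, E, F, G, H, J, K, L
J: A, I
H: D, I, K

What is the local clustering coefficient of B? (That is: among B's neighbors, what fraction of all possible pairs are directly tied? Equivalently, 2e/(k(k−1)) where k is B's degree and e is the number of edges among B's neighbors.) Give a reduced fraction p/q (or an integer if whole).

B's neighbors: I and K (k = 2).
Possible neighbor pairs: C(2,2) = 1. Edges among them: I–K → e = 1.
Clustering(B) = 1/1.

1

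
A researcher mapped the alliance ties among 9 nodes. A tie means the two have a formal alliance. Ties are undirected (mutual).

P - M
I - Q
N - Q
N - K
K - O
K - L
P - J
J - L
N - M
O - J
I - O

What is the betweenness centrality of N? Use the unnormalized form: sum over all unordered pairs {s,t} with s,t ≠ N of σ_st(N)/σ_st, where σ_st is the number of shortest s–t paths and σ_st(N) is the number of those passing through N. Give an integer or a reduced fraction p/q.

22/3

Pairs whose geodesics pass through N — M–L: 1/2; M–K: 1; M–O: 1/2; M–I: 1; M–Q: 1; P–K: 1/3; P–Q: 1; L–Q: 1; K–Q: 1.
All other pairs contribute 0.
Summing the contributions gives betweenness(N) = 22/3.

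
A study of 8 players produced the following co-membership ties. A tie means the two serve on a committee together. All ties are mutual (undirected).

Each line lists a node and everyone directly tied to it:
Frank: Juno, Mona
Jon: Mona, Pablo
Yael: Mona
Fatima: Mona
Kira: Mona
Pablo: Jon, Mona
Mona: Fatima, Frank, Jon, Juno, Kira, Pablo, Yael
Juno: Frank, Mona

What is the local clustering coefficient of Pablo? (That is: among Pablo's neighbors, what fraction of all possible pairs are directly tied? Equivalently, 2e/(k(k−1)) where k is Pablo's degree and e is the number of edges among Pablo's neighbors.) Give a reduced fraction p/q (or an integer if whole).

1

Pablo's neighbors: Jon and Mona (k = 2).
Possible neighbor pairs: C(2,2) = 1. Edges among them: Jon–Mona → e = 1.
Clustering(Pablo) = 1/1.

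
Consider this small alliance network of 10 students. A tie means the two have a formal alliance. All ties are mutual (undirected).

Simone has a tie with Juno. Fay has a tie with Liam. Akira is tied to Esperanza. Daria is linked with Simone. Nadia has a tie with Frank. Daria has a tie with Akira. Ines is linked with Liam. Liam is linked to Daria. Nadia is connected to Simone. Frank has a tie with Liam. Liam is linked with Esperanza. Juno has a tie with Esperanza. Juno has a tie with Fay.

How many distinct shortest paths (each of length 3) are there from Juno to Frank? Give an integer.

The shortest distance is 3. The length-3 paths are: Juno–Simone–Nadia–Frank; Juno–Fay–Liam–Frank; Juno–Esperanza–Liam–Frank.
That gives 3 distinct shortest paths.

3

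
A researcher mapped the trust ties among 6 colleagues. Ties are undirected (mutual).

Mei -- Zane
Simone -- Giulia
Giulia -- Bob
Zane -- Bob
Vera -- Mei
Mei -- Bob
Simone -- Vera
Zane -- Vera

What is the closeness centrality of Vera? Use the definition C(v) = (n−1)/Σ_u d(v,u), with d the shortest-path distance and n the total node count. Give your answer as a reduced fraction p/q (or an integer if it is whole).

Distances from Vera: Bob:2, Giulia:2, Mei:1, Simone:1, Zane:1. Sum = 7.
n = 6, so closeness = 5/7.

5/7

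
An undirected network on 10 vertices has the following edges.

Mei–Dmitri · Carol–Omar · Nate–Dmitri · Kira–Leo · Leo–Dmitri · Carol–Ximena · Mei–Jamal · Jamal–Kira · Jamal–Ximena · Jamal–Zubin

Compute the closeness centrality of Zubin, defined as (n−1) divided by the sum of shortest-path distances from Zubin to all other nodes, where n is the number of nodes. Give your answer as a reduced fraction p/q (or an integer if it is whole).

3/8

Distances from Zubin: Carol:3, Dmitri:3, Jamal:1, Kira:2, Leo:3, Mei:2, Nate:4, Omar:4, Ximena:2. Sum = 24.
n = 10, so closeness = 9/24 = 3/8.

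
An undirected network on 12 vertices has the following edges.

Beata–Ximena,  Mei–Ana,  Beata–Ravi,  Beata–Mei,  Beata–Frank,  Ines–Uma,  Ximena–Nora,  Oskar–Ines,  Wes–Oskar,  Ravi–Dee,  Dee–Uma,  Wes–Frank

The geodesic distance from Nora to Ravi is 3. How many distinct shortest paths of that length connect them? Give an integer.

1

The shortest distance is 3, and the only length-3 path is Nora–Ximena–Beata–Ravi. So there is exactly 1 shortest path.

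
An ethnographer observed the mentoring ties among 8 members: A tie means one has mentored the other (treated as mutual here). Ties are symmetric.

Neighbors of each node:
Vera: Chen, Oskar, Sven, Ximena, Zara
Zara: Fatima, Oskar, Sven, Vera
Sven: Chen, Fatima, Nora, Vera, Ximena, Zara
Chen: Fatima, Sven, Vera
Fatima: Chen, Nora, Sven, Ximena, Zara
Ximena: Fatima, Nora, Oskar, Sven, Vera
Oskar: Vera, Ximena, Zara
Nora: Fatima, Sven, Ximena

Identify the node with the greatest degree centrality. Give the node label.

Degrees — Chen:3, Fatima:5, Nora:3, Oskar:3, Sven:6, Vera:5, Ximena:5, Zara:4.
The maximum is 6, attained only by Sven.

Sven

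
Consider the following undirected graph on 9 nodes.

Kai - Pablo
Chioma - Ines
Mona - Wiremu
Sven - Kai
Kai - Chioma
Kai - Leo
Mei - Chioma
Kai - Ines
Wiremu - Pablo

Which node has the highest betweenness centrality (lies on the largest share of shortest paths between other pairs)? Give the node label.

Unnormalized betweenness of each node: Chioma:7, Ines:0, Kai:22, Leo:0, Mei:0, Mona:0, Pablo:12, Sven:0, Wiremu:7.
Kai has the largest value, 22, making it the main broker — the node through which the most shortest paths run.

Kai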